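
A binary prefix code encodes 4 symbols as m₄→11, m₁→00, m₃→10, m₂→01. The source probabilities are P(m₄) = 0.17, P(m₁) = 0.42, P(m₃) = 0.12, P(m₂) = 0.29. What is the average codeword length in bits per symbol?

2 bits/symbol

L̄ = Σ pᵢ·ℓᵢ = 0.17·2 + 0.42·2 + 0.12·2 + 0.29·2 = 2 bits/symbol.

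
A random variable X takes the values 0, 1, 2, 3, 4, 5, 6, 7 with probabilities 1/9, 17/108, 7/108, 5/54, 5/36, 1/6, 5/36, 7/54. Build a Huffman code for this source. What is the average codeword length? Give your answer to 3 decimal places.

Repeatedly combine the two least-probable nodes; the expected code length is the sum of the merged weights.
merge 7/108 + 5/54 → 17/108
merge 1/9 + 7/54 → 13/54
merge 5/36 + 5/36 → 5/18
merge 17/108 + 17/108 → 17/54
merge 1/6 + 13/54 → 11/27
merge 5/18 + 17/54 → 16/27
merge 11/27 + 16/27 → 1
L = 17/108 + 13/54 + 5/18 + 17/54 + 11/27 + 16/27 + 1 = 323/108 ≈ 2.991 bits/symbol.

2.991 bits/symbol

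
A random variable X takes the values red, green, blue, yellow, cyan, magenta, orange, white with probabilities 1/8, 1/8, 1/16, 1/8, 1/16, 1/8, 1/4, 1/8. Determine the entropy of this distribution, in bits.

Each probability is a power of 1/2, so log₂(1/p) is an integer.
H = Σ p·log₂(1/p) = 1/8·3 + 1/8·3 + 1/16·4 + 1/8·3 + 1/16·4 + 1/8·3 + 1/4·2 + 1/8·3 = 2.875 bits.

2.875 bits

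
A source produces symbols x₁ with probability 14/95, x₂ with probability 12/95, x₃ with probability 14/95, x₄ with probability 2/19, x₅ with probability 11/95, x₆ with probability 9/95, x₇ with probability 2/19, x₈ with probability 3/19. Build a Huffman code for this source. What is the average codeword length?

Repeatedly combine the two least-probable nodes; the expected code length is the sum of the merged weights.
merge 9/95 + 2/19 → 1/5
merge 2/19 + 11/95 → 21/95
merge 12/95 + 14/95 → 26/95
merge 14/95 + 3/19 → 29/95
merge 1/5 + 21/95 → 8/19
merge 26/95 + 29/95 → 11/19
merge 8/19 + 11/19 → 1
L = 1/5 + 21/95 + 26/95 + 29/95 + 8/19 + 11/19 + 1 = 3 bits/symbol.

3 bits/symbol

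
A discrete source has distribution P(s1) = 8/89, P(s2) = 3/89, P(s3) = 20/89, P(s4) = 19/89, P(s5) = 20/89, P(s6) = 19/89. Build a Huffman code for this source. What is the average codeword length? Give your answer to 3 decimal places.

Repeatedly combine the two least-probable nodes; the expected code length is the sum of the merged weights.
merge 3/89 + 8/89 → 11/89
merge 11/89 + 19/89 → 30/89
merge 19/89 + 20/89 → 39/89
merge 20/89 + 30/89 → 50/89
merge 39/89 + 50/89 → 1
L = 11/89 + 30/89 + 39/89 + 50/89 + 1 = 219/89 ≈ 2.461 bits/symbol.

2.461 bits/symbol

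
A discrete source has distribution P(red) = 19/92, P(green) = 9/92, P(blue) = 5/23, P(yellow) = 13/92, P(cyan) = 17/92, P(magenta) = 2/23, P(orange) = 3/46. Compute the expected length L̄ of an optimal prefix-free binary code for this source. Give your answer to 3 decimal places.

Repeatedly combine the two least-probable nodes; the expected code length is the sum of the merged weights.
merge 3/46 + 2/23 → 7/46
merge 9/92 + 13/92 → 11/46
merge 7/46 + 17/92 → 31/92
merge 19/92 + 5/23 → 39/92
merge 11/46 + 31/92 → 53/92
merge 39/92 + 53/92 → 1
L = 7/46 + 11/46 + 31/92 + 39/92 + 53/92 + 1 = 251/92 ≈ 2.728 bits/symbol.

2.728 bits/symbol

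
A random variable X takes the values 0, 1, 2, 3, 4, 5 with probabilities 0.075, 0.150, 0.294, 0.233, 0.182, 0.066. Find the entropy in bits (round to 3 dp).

H = −Σ pᵢ log₂ pᵢ.
−0.075·log₂(0.075) = 0.2803
−0.150·log₂(0.150) = 0.4105
−0.294·log₂(0.294) = 0.5192
−0.233·log₂(0.233) = 0.4897
−0.182·log₂(0.182) = 0.4474
−0.066·log₂(0.066) = 0.2588
Sum ≈ 2.4059 → 2.406 bits.

2.406 bits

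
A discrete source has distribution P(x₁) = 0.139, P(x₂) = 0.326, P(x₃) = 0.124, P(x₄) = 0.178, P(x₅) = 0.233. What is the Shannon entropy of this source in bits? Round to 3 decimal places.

2.229 bits

H = −Σ pᵢ log₂ pᵢ.
−0.139·log₂(0.139) = 0.3957
−0.326·log₂(0.326) = 0.5272
−0.124·log₂(0.124) = 0.3734
−0.178·log₂(0.178) = 0.4432
−0.233·log₂(0.233) = 0.4897
Sum ≈ 2.2292 → 2.229 bits.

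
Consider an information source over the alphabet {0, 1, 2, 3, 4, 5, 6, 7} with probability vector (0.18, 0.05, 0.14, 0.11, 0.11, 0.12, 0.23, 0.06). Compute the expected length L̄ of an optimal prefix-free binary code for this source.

2.88 bits/symbol

Repeatedly combine the two least-probable nodes; the expected code length is the sum of the merged weights.
merge 1/20 + 3/50 → 11/100
merge 11/100 + 11/100 → 11/50
merge 11/100 + 3/25 → 23/100
merge 7/50 + 9/50 → 8/25
merge 11/50 + 23/100 → 9/20
merge 23/100 + 8/25 → 11/20
merge 9/20 + 11/20 → 1
L = 11/100 + 11/50 + 23/100 + 8/25 + 9/20 + 11/20 + 1 = 72/25 = 2.88 bits/symbol.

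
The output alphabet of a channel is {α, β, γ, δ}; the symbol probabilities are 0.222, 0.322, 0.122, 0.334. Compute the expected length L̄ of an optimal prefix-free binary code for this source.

2 bits/symbol

Repeatedly combine the two least-probable nodes; the expected code length is the sum of the merged weights.
merge 61/500 + 111/500 → 43/125
merge 161/500 + 167/500 → 82/125
merge 43/125 + 82/125 → 1
L = 43/125 + 82/125 + 1 = 2 bits/symbol.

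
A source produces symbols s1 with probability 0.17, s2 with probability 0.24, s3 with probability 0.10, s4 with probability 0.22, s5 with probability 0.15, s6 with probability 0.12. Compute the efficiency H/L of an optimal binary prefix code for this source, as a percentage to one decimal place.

99.2%

Entropy H = −Σ p log₂ p ≈ 2.5191 bits.
Huffman merges: 1/10+3/25→11/50; 3/20+17/100→8/25; 11/50+11/50→11/25; 6/25+8/25→14/25; 11/25+14/25→1. L = 127/50 ≈ 2.5400.
Efficiency = H/L = 2.5191/2.5400 = 99.2%.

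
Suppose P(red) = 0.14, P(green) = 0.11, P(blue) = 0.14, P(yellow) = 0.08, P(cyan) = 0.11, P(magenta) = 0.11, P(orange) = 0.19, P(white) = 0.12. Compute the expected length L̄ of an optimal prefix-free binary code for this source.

Repeatedly combine the two least-probable nodes; the expected code length is the sum of the merged weights.
merge 2/25 + 11/100 → 19/100
merge 11/100 + 11/100 → 11/50
merge 3/25 + 7/50 → 13/50
merge 7/50 + 19/100 → 33/100
merge 19/100 + 11/50 → 41/100
merge 13/50 + 33/100 → 59/100
merge 41/100 + 59/100 → 1
L = 19/100 + 11/50 + 13/50 + 33/100 + 41/100 + 59/100 + 1 = 3 bits/symbol.

3 bits/symbol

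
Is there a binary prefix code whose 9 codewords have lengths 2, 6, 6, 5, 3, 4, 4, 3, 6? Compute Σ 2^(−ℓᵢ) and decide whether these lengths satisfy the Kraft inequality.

With common denominator 2^6 = 64: Σ 2^(−ℓᵢ) = 16/64 + 1/64 + 1/64 + 2/64 + 8/64 + 4/64 + 4/64 + 8/64 + 1/64 = 45/64 = 0.703125.
Kraft's inequality requires Σ ≤ 1; here Σ = 0.703125 ≤ 1, so such a prefix code exists.

0.703125; yes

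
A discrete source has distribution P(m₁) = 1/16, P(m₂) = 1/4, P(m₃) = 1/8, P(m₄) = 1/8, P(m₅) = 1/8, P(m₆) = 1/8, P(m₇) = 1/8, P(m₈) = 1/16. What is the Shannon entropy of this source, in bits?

Each probability is a power of 1/2, so log₂(1/p) is an integer.
H = Σ p·log₂(1/p) = 1/16·4 + 1/4·2 + 1/8·3 + 1/8·3 + 1/8·3 + 1/8·3 + 1/8·3 + 1/16·4 = 2.875 bits.

2.875 bits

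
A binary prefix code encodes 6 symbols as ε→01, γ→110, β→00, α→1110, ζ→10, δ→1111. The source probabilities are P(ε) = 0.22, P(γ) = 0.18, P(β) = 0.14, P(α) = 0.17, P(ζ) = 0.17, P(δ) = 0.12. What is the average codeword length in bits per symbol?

L̄ = Σ pᵢ·ℓᵢ = 0.22·2 + 0.18·3 + 0.14·2 + 0.17·4 + 0.17·2 + 0.12·4 = 2.76 bits/symbol.

2.76 bits/symbol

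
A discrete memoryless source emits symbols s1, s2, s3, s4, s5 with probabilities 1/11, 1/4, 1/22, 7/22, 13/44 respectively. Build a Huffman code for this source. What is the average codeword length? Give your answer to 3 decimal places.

Repeatedly combine the two least-probable nodes; the expected code length is the sum of the merged weights.
merge 1/22 + 1/11 → 3/22
merge 3/22 + 1/4 → 17/44
merge 13/44 + 7/22 → 27/44
merge 17/44 + 27/44 → 1
L = 3/22 + 17/44 + 27/44 + 1 = 47/22 ≈ 2.136 bits/symbol.

2.136 bits/symbol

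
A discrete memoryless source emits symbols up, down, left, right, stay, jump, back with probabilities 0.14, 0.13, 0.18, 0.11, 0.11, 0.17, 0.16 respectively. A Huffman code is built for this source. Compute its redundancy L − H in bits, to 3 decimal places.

0.037 bits

Entropy H = −Σ p log₂ p ≈ 2.7832 bits.
Huffman merges: 11/100+11/100→11/50; 13/100+7/50→27/100; 4/25+17/100→33/100; 9/50+11/50→2/5; 27/100+33/100→3/5; 2/5+3/5→1. L = 141/50 ≈ 2.8200.
L − H = 2.8200 − 2.7832 = 0.037 bits.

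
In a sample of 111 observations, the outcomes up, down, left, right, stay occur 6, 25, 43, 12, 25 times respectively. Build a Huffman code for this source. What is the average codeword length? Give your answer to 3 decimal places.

2.162 bits/symbol

Probabilities are the counts divided by 111.
Repeatedly combine the two least-probable nodes; the expected code length is the sum of the merged weights.
merge 2/37 + 4/37 → 6/37
merge 6/37 + 25/111 → 43/111
merge 25/111 + 43/111 → 68/111
merge 43/111 + 68/111 → 1
L = 6/37 + 43/111 + 68/111 + 1 = 80/37 ≈ 2.162 bits/symbol.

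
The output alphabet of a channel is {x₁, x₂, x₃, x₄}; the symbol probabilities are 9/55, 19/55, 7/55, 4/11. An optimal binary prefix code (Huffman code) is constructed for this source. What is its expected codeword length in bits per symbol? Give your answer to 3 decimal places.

1.927 bits/symbol

Repeatedly combine the two least-probable nodes; the expected code length is the sum of the merged weights.
merge 7/55 + 9/55 → 16/55
merge 16/55 + 19/55 → 7/11
merge 4/11 + 7/11 → 1
L = 16/55 + 7/11 + 1 = 106/55 ≈ 1.927 bits/symbol.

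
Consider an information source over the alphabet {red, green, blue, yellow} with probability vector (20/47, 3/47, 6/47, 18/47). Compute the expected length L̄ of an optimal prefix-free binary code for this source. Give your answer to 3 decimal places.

1.766 bits/symbol

Repeatedly combine the two least-probable nodes; the expected code length is the sum of the merged weights.
merge 3/47 + 6/47 → 9/47
merge 9/47 + 18/47 → 27/47
merge 20/47 + 27/47 → 1
L = 9/47 + 27/47 + 1 = 83/47 ≈ 1.766 bits/symbol.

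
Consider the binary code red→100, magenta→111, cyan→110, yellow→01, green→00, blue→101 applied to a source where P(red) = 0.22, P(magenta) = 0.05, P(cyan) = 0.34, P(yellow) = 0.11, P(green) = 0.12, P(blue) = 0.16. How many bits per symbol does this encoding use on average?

L̄ = Σ pᵢ·ℓᵢ = 0.22·3 + 0.05·3 + 0.34·3 + 0.11·2 + 0.12·2 + 0.16·3 = 2.77 bits/symbol.

2.77 bits/symbol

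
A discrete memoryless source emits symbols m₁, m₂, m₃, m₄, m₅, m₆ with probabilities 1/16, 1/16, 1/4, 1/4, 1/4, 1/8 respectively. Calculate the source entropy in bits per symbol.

2.375 bits

Each probability is a power of 1/2, so log₂(1/p) is an integer.
H = Σ p·log₂(1/p) = 1/16·4 + 1/16·4 + 1/4·2 + 1/4·2 + 1/4·2 + 1/8·3 = 2.375 bits.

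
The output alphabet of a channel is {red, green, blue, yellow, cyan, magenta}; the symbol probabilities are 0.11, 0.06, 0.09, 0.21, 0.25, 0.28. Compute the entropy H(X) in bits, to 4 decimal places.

H = −Σ pᵢ log₂ pᵢ.
−0.11·log₂(0.11) = 0.3503
−0.06·log₂(0.06) = 0.2435
−0.09·log₂(0.09) = 0.3127
−0.21·log₂(0.21) = 0.4728
−0.25·log₂(0.25) = 0.5000
−0.28·log₂(0.28) = 0.5142
Sum ≈ 2.3935 → 2.3935 bits.

2.3935 bits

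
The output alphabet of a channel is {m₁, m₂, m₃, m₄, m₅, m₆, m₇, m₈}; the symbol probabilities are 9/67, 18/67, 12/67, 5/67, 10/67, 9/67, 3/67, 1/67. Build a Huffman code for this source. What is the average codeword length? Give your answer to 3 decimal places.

2.746 bits/symbol

Repeatedly combine the two least-probable nodes; the expected code length is the sum of the merged weights.
merge 1/67 + 3/67 → 4/67
merge 4/67 + 5/67 → 9/67
merge 9/67 + 9/67 → 18/67
merge 9/67 + 10/67 → 19/67
merge 12/67 + 18/67 → 30/67
merge 18/67 + 19/67 → 37/67
merge 30/67 + 37/67 → 1
L = 4/67 + 9/67 + 18/67 + 19/67 + 30/67 + 37/67 + 1 = 184/67 ≈ 2.746 bits/symbol.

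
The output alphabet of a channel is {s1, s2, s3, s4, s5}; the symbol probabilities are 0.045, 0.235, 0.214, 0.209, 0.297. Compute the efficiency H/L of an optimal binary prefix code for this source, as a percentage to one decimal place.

Entropy H = −Σ p log₂ p ≈ 2.1605 bits.
Huffman merges: 9/200+209/1000→127/500; 107/500+47/200→449/1000; 127/500+297/1000→551/1000; 449/1000+551/1000→1. L = 1127/500 ≈ 2.2540.
Efficiency = H/L = 2.1605/2.2540 = 95.9%.

95.9%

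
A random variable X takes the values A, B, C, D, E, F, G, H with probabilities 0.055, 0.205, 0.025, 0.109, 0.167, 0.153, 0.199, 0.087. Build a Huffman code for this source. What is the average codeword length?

2.843 bits/symbol

Repeatedly combine the two least-probable nodes; the expected code length is the sum of the merged weights.
merge 1/40 + 11/200 → 2/25
merge 2/25 + 87/1000 → 167/1000
merge 109/1000 + 153/1000 → 131/500
merge 167/1000 + 167/1000 → 167/500
merge 199/1000 + 41/200 → 101/250
merge 131/500 + 167/500 → 149/250
merge 101/250 + 149/250 → 1
L = 2/25 + 167/1000 + 131/500 + 167/500 + 101/250 + 149/250 + 1 = 2843/1000 = 2.843 bits/symbol.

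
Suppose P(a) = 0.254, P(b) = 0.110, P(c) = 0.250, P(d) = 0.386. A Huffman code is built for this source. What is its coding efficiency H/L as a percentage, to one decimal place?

Entropy H = −Σ p log₂ p ≈ 1.8826 bits.
Huffman merges: 11/100+1/4→9/25; 127/500+9/25→307/500; 193/500+307/500→1. L = 987/500 ≈ 1.9740.
Efficiency = H/L = 1.8826/1.9740 = 95.4%.

95.4%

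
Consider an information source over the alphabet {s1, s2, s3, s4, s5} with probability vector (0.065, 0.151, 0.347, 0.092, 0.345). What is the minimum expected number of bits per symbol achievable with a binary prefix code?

Repeatedly combine the two least-probable nodes; the expected code length is the sum of the merged weights.
merge 13/200 + 23/250 → 157/1000
merge 151/1000 + 157/1000 → 77/250
merge 77/250 + 69/200 → 653/1000
merge 347/1000 + 653/1000 → 1
L = 157/1000 + 77/250 + 653/1000 + 1 = 1059/500 = 2.118 bits/symbol.

2.118 bits/symbol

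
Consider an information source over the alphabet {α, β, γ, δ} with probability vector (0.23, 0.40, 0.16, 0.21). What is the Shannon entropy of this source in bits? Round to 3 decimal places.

H = −Σ pᵢ log₂ pᵢ.
−0.23·log₂(0.23) = 0.4877
−0.40·log₂(0.40) = 0.5288
−0.16·log₂(0.16) = 0.4230
−0.21·log₂(0.21) = 0.4728
Sum ≈ 1.9123 → 1.912 bits.

1.912 bits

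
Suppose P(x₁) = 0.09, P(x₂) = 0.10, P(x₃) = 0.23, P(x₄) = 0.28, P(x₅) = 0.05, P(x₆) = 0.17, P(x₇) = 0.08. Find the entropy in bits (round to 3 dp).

2.589 bits

H = −Σ pᵢ log₂ pᵢ.
−0.09·log₂(0.09) = 0.3127
−0.10·log₂(0.10) = 0.3322
−0.23·log₂(0.23) = 0.4877
−0.28·log₂(0.28) = 0.5142
−0.05·log₂(0.05) = 0.2161
−0.17·log₂(0.17) = 0.4346
−0.08·log₂(0.08) = 0.2915
Sum ≈ 2.5889 → 2.589 bits.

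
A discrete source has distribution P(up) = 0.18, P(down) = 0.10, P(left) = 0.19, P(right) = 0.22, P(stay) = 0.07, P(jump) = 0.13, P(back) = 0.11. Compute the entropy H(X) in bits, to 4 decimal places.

2.7148 bits

H = −Σ pᵢ log₂ pᵢ.
−0.18·log₂(0.18) = 0.4453
−0.10·log₂(0.10) = 0.3322
−0.19·log₂(0.19) = 0.4552
−0.22·log₂(0.22) = 0.4806
−0.07·log₂(0.07) = 0.2686
−0.13·log₂(0.13) = 0.3826
−0.11·log₂(0.11) = 0.3503
Sum ≈ 2.7148 → 2.7148 bits.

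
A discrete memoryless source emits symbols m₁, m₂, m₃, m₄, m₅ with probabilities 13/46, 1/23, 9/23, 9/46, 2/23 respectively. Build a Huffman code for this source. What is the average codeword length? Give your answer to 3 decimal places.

2.065 bits/symbol

Repeatedly combine the two least-probable nodes; the expected code length is the sum of the merged weights.
merge 1/23 + 2/23 → 3/23
merge 3/23 + 9/46 → 15/46
merge 13/46 + 15/46 → 14/23
merge 9/23 + 14/23 → 1
L = 3/23 + 15/46 + 14/23 + 1 = 95/46 ≈ 2.065 bits/symbol.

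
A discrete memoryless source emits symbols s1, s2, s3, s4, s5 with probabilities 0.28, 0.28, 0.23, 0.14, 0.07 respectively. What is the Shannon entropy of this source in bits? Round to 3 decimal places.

2.182 bits

H = −Σ pᵢ log₂ pᵢ.
−0.28·log₂(0.28) = 0.5142
−0.28·log₂(0.28) = 0.5142
−0.23·log₂(0.23) = 0.4877
−0.14·log₂(0.14) = 0.3971
−0.07·log₂(0.07) = 0.2686
Sum ≈ 2.1818 → 2.182 bits.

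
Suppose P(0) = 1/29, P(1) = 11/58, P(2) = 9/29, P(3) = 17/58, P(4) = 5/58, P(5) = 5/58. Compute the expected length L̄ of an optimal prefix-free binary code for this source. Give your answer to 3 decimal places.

Repeatedly combine the two least-probable nodes; the expected code length is the sum of the merged weights.
merge 1/29 + 5/58 → 7/58
merge 5/58 + 7/58 → 6/29
merge 11/58 + 6/29 → 23/58
merge 17/58 + 9/29 → 35/58
merge 23/58 + 35/58 → 1
L = 7/58 + 6/29 + 23/58 + 35/58 + 1 = 135/58 ≈ 2.328 bits/symbol.

2.328 bits/symbol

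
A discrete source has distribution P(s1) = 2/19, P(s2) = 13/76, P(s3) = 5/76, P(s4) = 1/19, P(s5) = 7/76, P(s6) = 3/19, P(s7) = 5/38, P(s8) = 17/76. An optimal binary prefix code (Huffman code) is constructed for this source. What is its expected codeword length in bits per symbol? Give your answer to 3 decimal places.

Repeatedly combine the two least-probable nodes; the expected code length is the sum of the merged weights.
merge 1/19 + 5/76 → 9/76
merge 7/76 + 2/19 → 15/76
merge 9/76 + 5/38 → 1/4
merge 3/19 + 13/76 → 25/76
merge 15/76 + 17/76 → 8/19
merge 1/4 + 25/76 → 11/19
merge 8/19 + 11/19 → 1
L = 9/76 + 15/76 + 1/4 + 25/76 + 8/19 + 11/19 + 1 = 55/19 ≈ 2.895 bits/symbol.

2.895 bits/symbol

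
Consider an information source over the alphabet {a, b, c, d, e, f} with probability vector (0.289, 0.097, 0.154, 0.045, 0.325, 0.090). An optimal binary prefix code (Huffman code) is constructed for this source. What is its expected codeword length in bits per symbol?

2.367 bits/symbol

Repeatedly combine the two least-probable nodes; the expected code length is the sum of the merged weights.
merge 9/200 + 9/100 → 27/200
merge 97/1000 + 27/200 → 29/125
merge 77/500 + 29/125 → 193/500
merge 289/1000 + 13/40 → 307/500
merge 193/500 + 307/500 → 1
L = 27/200 + 29/125 + 193/500 + 307/500 + 1 = 2367/1000 = 2.367 bits/symbol.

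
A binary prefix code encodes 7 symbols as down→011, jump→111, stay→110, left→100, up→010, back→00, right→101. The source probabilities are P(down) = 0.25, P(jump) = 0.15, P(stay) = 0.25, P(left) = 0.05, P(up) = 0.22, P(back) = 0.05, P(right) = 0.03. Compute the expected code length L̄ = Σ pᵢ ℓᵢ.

2.95 bits/symbol

L̄ = Σ pᵢ·ℓᵢ = 0.25·3 + 0.15·3 + 0.25·3 + 0.05·3 + 0.22·3 + 0.05·2 + 0.03·3 = 2.95 bits/symbol.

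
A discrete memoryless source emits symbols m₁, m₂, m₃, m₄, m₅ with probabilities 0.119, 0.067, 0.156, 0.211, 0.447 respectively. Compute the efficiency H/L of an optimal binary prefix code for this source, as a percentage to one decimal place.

97.9%

Entropy H = −Σ p log₂ p ≈ 2.0378 bits.
Huffman merges: 67/1000+119/1000→93/500; 39/250+93/500→171/500; 211/1000+171/500→553/1000; 447/1000+553/1000→1. L = 2081/1000 ≈ 2.0810.
Efficiency = H/L = 2.0378/2.0810 = 97.9%.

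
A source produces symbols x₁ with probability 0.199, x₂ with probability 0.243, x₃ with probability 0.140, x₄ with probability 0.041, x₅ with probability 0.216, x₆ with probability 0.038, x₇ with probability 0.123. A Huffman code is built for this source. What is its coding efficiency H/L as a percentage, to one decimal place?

Entropy H = −Σ p log₂ p ≈ 2.5742 bits.
Huffman merges: 19/500+41/1000→79/1000; 79/1000+123/1000→101/500; 7/50+199/1000→339/1000; 101/500+27/125→209/500; 243/1000+339/1000→291/500; 209/500+291/500→1. L = 131/50 ≈ 2.6200.
Efficiency = H/L = 2.5742/2.6200 = 98.3%.

98.3%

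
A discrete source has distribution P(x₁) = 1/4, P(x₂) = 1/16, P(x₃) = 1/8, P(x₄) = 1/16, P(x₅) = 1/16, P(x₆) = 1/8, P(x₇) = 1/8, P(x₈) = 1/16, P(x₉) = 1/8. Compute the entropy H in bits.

3 bits

Each probability is a power of 1/2, so log₂(1/p) is an integer.
H = Σ p·log₂(1/p) = 1/4·2 + 1/16·4 + 1/8·3 + 1/16·4 + 1/16·4 + 1/8·3 + 1/8·3 + 1/16·4 + 1/8·3 = 3 bits.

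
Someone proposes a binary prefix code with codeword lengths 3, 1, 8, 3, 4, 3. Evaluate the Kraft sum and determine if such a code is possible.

With common denominator 2^8 = 256: Σ 2^(−ℓᵢ) = 32/256 + 128/256 + 1/256 + 32/256 + 16/256 + 32/256 = 241/256 = 0.94140625.
Kraft's inequality requires Σ ≤ 1; here Σ = 0.94140625 ≤ 1, so such a prefix code exists.

0.94140625; yes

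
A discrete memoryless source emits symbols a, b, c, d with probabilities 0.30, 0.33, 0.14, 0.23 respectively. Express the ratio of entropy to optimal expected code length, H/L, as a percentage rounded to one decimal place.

96.7%

Entropy H = −Σ p log₂ p ≈ 1.9337 bits.
Huffman merges: 7/50+23/100→37/100; 3/10+33/100→63/100; 37/100+63/100→1. L = 2 ≈ 2.0000.
Efficiency = H/L = 1.9337/2.0000 = 96.7%.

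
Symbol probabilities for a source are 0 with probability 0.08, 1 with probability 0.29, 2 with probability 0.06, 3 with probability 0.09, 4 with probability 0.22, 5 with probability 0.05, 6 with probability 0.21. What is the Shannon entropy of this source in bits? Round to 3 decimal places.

2.535 bits

H = −Σ pᵢ log₂ pᵢ.
−0.08·log₂(0.08) = 0.2915
−0.29·log₂(0.29) = 0.5179
−0.06·log₂(0.06) = 0.2435
−0.09·log₂(0.09) = 0.3127
−0.22·log₂(0.22) = 0.4806
−0.05·log₂(0.05) = 0.2161
−0.21·log₂(0.21) = 0.4728
Sum ≈ 2.5351 → 2.535 bits.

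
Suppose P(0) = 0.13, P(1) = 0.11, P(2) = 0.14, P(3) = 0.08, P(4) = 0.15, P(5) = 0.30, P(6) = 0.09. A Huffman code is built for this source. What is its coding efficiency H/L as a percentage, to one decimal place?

98.7%

Entropy H = −Σ p log₂ p ≈ 2.6658 bits.
Huffman merges: 2/25+9/100→17/100; 11/100+13/100→6/25; 7/50+3/20→29/100; 17/100+6/25→41/100; 29/100+3/10→59/100; 41/100+59/100→1. L = 27/10 ≈ 2.7000.
Efficiency = H/L = 2.6658/2.7000 = 98.7%.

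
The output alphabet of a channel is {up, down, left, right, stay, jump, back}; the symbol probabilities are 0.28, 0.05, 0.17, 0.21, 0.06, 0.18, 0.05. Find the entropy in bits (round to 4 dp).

H = −Σ pᵢ log₂ pᵢ.
−0.28·log₂(0.28) = 0.5142
−0.05·log₂(0.05) = 0.2161
−0.17·log₂(0.17) = 0.4346
−0.21·log₂(0.21) = 0.4728
−0.06·log₂(0.06) = 0.2435
−0.18·log₂(0.18) = 0.4453
−0.05·log₂(0.05) = 0.2161
Sum ≈ 2.5427 → 2.5427 bits.

2.5427 bits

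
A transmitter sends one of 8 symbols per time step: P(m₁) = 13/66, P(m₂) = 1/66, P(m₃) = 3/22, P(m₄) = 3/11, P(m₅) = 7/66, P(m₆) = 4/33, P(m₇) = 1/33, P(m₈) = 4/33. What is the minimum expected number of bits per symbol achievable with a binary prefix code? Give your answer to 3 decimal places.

Repeatedly combine the two least-probable nodes; the expected code length is the sum of the merged weights.
merge 1/66 + 1/33 → 1/22
merge 1/22 + 7/66 → 5/33
merge 4/33 + 4/33 → 8/33
merge 3/22 + 5/33 → 19/66
merge 13/66 + 8/33 → 29/66
merge 3/11 + 19/66 → 37/66
merge 29/66 + 37/66 → 1
L = 1/22 + 5/33 + 8/33 + 19/66 + 29/66 + 37/66 + 1 = 30/11 ≈ 2.727 bits/symbol.

2.727 bits/symbol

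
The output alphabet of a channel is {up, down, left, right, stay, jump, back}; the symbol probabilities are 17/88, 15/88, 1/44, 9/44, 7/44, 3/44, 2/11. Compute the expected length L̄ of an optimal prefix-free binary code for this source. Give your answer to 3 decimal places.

2.693 bits/symbol

Repeatedly combine the two least-probable nodes; the expected code length is the sum of the merged weights.
merge 1/44 + 3/44 → 1/11
merge 1/11 + 7/44 → 1/4
merge 15/88 + 2/11 → 31/88
merge 17/88 + 9/44 → 35/88
merge 1/4 + 31/88 → 53/88
merge 35/88 + 53/88 → 1
L = 1/11 + 1/4 + 31/88 + 35/88 + 53/88 + 1 = 237/88 ≈ 2.693 bits/symbol.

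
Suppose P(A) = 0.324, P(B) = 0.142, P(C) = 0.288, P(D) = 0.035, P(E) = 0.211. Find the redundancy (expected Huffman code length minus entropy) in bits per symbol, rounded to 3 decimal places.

0.090 bits

Entropy H = −Σ p log₂ p ≈ 2.0868 bits.
Huffman merges: 7/200+71/500→177/1000; 177/1000+211/1000→97/250; 36/125+81/250→153/250; 97/250+153/250→1. L = 2177/1000 ≈ 2.1770.
L − H = 2.1770 − 2.0868 = 0.090 bits.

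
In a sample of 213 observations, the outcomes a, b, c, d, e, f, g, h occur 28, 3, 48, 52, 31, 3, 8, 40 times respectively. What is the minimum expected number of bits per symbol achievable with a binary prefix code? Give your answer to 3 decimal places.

Probabilities are the counts divided by 213.
Repeatedly combine the two least-probable nodes; the expected code length is the sum of the merged weights.
merge 1/71 + 1/71 → 2/71
merge 2/71 + 8/213 → 14/213
merge 14/213 + 28/213 → 14/71
merge 31/213 + 40/213 → 1/3
merge 14/71 + 16/71 → 30/71
merge 52/213 + 1/3 → 41/71
merge 30/71 + 41/71 → 1
L = 2/71 + 14/213 + 14/71 + 1/3 + 30/71 + 41/71 + 1 = 559/213 ≈ 2.624 bits/symbol.

2.624 bits/symbol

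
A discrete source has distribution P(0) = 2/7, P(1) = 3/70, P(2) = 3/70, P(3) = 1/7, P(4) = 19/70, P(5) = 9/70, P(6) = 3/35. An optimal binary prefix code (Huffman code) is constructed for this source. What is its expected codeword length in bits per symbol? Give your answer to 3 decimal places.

2.529 bits/symbol

Repeatedly combine the two least-probable nodes; the expected code length is the sum of the merged weights.
merge 3/70 + 3/70 → 3/35
merge 3/35 + 3/35 → 6/35
merge 9/70 + 1/7 → 19/70
merge 6/35 + 19/70 → 31/70
merge 19/70 + 2/7 → 39/70
merge 31/70 + 39/70 → 1
L = 3/35 + 6/35 + 19/70 + 31/70 + 39/70 + 1 = 177/70 ≈ 2.529 bits/symbol.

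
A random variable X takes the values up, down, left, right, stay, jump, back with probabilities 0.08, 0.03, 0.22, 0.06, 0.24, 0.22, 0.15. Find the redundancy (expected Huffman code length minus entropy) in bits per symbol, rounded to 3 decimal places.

0.027 bits

Entropy H = −Σ p log₂ p ≈ 2.5526 bits.
Huffman merges: 3/100+3/50→9/100; 2/25+9/100→17/100; 3/20+17/100→8/25; 11/50+11/50→11/25; 6/25+8/25→14/25; 11/25+14/25→1. L = 129/50 ≈ 2.5800.
L − H = 2.5800 − 2.5526 = 0.027 bits.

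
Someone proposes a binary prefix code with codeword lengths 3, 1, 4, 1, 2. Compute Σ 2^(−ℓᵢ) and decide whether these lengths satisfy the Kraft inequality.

With common denominator 2^4 = 16: Σ 2^(−ℓᵢ) = 2/16 + 8/16 + 1/16 + 8/16 + 4/16 = 23/16 = 1.4375.
Kraft's inequality requires Σ ≤ 1; here Σ = 1.4375 > 1, so no such prefix code exists.

1.4375; no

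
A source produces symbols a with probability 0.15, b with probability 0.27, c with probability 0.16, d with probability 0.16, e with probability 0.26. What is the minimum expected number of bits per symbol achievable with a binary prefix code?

2.31 bits/symbol

Repeatedly combine the two least-probable nodes; the expected code length is the sum of the merged weights.
merge 3/20 + 4/25 → 31/100
merge 4/25 + 13/50 → 21/50
merge 27/100 + 31/100 → 29/50
merge 21/50 + 29/50 → 1
L = 31/100 + 21/50 + 29/50 + 1 = 231/100 = 2.31 bits/symbol.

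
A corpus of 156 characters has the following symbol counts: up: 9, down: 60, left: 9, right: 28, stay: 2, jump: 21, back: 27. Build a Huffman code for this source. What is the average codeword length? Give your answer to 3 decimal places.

2.429 bits/symbol

Probabilities are the counts divided by 156.
Repeatedly combine the two least-probable nodes; the expected code length is the sum of the merged weights.
merge 1/78 + 3/52 → 11/156
merge 3/52 + 11/156 → 5/39
merge 5/39 + 7/52 → 41/156
merge 9/52 + 7/39 → 55/156
merge 41/156 + 55/156 → 8/13
merge 5/13 + 8/13 → 1
L = 11/156 + 5/39 + 41/156 + 55/156 + 8/13 + 1 = 379/156 ≈ 2.429 bits/symbol.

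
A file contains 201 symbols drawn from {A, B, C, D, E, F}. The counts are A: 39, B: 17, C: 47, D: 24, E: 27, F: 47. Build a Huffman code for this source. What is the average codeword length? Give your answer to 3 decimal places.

Probabilities are the counts divided by 201.
Repeatedly combine the two least-probable nodes; the expected code length is the sum of the merged weights.
merge 17/201 + 8/67 → 41/201
merge 9/67 + 13/67 → 22/67
merge 41/201 + 47/201 → 88/201
merge 47/201 + 22/67 → 113/201
merge 88/201 + 113/201 → 1
L = 41/201 + 22/67 + 88/201 + 113/201 + 1 = 509/201 ≈ 2.532 bits/symbol.

2.532 bits/symbol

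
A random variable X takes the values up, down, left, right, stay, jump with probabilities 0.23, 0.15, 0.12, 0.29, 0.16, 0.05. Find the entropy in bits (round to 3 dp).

H = −Σ pᵢ log₂ pᵢ.
−0.23·log₂(0.23) = 0.4877
−0.15·log₂(0.15) = 0.4105
−0.12·log₂(0.12) = 0.3671
−0.29·log₂(0.29) = 0.5179
−0.16·log₂(0.16) = 0.4230
−0.05·log₂(0.05) = 0.2161
Sum ≈ 2.4223 → 2.422 bits.

2.422 bits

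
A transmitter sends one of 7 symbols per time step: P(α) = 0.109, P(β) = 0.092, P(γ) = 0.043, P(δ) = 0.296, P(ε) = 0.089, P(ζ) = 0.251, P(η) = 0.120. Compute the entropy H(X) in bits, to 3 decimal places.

2.559 bits

H = −Σ pᵢ log₂ pᵢ.
−0.109·log₂(0.109) = 0.3485
−0.092·log₂(0.092) = 0.3167
−0.043·log₂(0.043) = 0.1952
−0.296·log₂(0.296) = 0.5199
−0.089·log₂(0.089) = 0.3106
−0.251·log₂(0.251) = 0.5006
−0.120·log₂(0.120) = 0.3671
Sum ≈ 2.5585 → 2.559 bits.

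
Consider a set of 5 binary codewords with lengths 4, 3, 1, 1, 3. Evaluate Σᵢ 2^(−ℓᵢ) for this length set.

1.3125

With common denominator 2^4 = 16: Σ 2^(−ℓᵢ) = 1/16 + 2/16 + 8/16 + 8/16 + 2/16 = 21/16 = 1.3125.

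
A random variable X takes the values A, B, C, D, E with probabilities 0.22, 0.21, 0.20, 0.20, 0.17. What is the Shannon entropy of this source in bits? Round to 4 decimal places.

2.3168 bits

H = −Σ pᵢ log₂ pᵢ.
−0.22·log₂(0.22) = 0.4806
−0.21·log₂(0.21) = 0.4728
−0.20·log₂(0.20) = 0.4644
−0.20·log₂(0.20) = 0.4644
−0.17·log₂(0.17) = 0.4346
Sum ≈ 2.3168 → 2.3168 bits.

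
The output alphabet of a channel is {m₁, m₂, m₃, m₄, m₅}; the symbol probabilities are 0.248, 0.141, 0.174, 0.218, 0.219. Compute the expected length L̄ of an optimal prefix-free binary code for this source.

Repeatedly combine the two least-probable nodes; the expected code length is the sum of the merged weights.
merge 141/1000 + 87/500 → 63/200
merge 109/500 + 219/1000 → 437/1000
merge 31/125 + 63/200 → 563/1000
merge 437/1000 + 563/1000 → 1
L = 63/200 + 437/1000 + 563/1000 + 1 = 463/200 = 2.315 bits/symbol.

2.315 bits/symbol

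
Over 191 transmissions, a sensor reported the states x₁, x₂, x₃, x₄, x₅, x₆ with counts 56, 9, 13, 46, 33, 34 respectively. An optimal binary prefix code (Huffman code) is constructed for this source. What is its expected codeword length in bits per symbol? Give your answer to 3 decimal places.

Probabilities are the counts divided by 191.
Repeatedly combine the two least-probable nodes; the expected code length is the sum of the merged weights.
merge 9/191 + 13/191 → 22/191
merge 22/191 + 33/191 → 55/191
merge 34/191 + 46/191 → 80/191
merge 55/191 + 56/191 → 111/191
merge 80/191 + 111/191 → 1
L = 22/191 + 55/191 + 80/191 + 111/191 + 1 = 459/191 ≈ 2.403 bits/symbol.

2.403 bits/symbol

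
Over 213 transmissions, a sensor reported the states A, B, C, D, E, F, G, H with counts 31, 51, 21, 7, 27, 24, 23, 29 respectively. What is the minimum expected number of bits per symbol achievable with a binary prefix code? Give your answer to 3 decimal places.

Probabilities are the counts divided by 213.
Repeatedly combine the two least-probable nodes; the expected code length is the sum of the merged weights.
merge 7/213 + 7/71 → 28/213
merge 23/213 + 8/71 → 47/213
merge 9/71 + 28/213 → 55/213
merge 29/213 + 31/213 → 20/71
merge 47/213 + 17/71 → 98/213
merge 55/213 + 20/71 → 115/213
merge 98/213 + 115/213 → 1
L = 28/213 + 47/213 + 55/213 + 20/71 + 98/213 + 115/213 + 1 = 616/213 ≈ 2.892 bits/symbol.

2.892 bits/symbol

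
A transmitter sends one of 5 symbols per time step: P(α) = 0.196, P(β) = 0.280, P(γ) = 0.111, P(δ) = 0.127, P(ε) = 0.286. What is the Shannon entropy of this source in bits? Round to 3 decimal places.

H = −Σ pᵢ log₂ pᵢ.
−0.196·log₂(0.196) = 0.4608
−0.280·log₂(0.280) = 0.5142
−0.111·log₂(0.111) = 0.3520
−0.127·log₂(0.127) = 0.3781
−0.286·log₂(0.286) = 0.5165
Sum ≈ 2.2216 → 2.222 bits.

2.222 bits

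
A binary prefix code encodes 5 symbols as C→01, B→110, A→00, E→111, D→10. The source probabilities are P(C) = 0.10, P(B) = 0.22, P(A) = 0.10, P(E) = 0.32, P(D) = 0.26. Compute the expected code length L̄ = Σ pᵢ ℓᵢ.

2.54 bits/symbol

L̄ = Σ pᵢ·ℓᵢ = 0.10·2 + 0.22·3 + 0.10·2 + 0.32·3 + 0.26·2 = 2.54 bits/symbol.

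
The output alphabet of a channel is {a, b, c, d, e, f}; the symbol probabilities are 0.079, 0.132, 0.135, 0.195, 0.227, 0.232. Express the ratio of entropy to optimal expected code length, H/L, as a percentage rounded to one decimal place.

Entropy H = −Σ p log₂ p ≈ 2.4994 bits.
Huffman merges: 79/1000+33/250→211/1000; 27/200+39/200→33/100; 211/1000+227/1000→219/500; 29/125+33/100→281/500; 219/500+281/500→1. L = 2541/1000 ≈ 2.5410.
Efficiency = H/L = 2.4994/2.5410 = 98.4%.

98.4%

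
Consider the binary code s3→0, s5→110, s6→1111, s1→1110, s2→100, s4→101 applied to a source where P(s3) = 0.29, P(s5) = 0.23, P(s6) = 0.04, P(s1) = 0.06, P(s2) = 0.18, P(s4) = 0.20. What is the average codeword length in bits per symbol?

L̄ = Σ pᵢ·ℓᵢ = 0.29·1 + 0.23·3 + 0.04·4 + 0.06·4 + 0.18·3 + 0.20·3 = 2.52 bits/symbol.

2.52 bits/symbol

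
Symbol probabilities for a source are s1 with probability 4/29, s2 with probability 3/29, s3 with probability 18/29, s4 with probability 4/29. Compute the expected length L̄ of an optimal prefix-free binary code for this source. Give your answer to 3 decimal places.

Repeatedly combine the two least-probable nodes; the expected code length is the sum of the merged weights.
merge 3/29 + 4/29 → 7/29
merge 4/29 + 7/29 → 11/29
merge 11/29 + 18/29 → 1
L = 7/29 + 11/29 + 1 = 47/29 ≈ 1.621 bits/symbol.

1.621 bits/symbol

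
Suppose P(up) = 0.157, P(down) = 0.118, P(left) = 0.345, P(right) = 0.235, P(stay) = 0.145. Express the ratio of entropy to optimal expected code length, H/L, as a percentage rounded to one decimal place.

Entropy H = −Σ p log₂ p ≈ 2.2078 bits.
Huffman merges: 59/500+29/200→263/1000; 157/1000+47/200→49/125; 263/1000+69/200→76/125; 49/125+76/125→1. L = 2263/1000 ≈ 2.2630.
Efficiency = H/L = 2.2078/2.2630 = 97.6%.

97.6%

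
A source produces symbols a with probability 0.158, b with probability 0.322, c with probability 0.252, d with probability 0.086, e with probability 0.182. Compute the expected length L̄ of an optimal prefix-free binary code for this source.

2.244 bits/symbol

Repeatedly combine the two least-probable nodes; the expected code length is the sum of the merged weights.
merge 43/500 + 79/500 → 61/250
merge 91/500 + 61/250 → 213/500
merge 63/250 + 161/500 → 287/500
merge 213/500 + 287/500 → 1
L = 61/250 + 213/500 + 287/500 + 1 = 561/250 = 2.244 bits/symbol.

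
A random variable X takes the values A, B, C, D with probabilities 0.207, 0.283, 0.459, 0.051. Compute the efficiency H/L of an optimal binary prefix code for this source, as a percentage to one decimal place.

95.6%

Entropy H = −Σ p log₂ p ≈ 1.7204 bits.
Huffman merges: 51/1000+207/1000→129/500; 129/500+283/1000→541/1000; 459/1000+541/1000→1. L = 1799/1000 ≈ 1.7990.
Efficiency = H/L = 1.7204/1.7990 = 95.6%.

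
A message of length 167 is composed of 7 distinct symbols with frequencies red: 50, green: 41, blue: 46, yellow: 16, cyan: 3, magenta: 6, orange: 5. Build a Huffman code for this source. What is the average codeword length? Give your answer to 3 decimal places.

2.311 bits/symbol

Probabilities are the counts divided by 167.
Repeatedly combine the two least-probable nodes; the expected code length is the sum of the merged weights.
merge 3/167 + 5/167 → 8/167
merge 6/167 + 8/167 → 14/167
merge 14/167 + 16/167 → 30/167
merge 30/167 + 41/167 → 71/167
merge 46/167 + 50/167 → 96/167
merge 71/167 + 96/167 → 1
L = 8/167 + 14/167 + 30/167 + 71/167 + 96/167 + 1 = 386/167 ≈ 2.311 bits/symbol.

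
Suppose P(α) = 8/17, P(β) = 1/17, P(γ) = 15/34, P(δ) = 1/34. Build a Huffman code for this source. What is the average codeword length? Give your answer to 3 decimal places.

Repeatedly combine the two least-probable nodes; the expected code length is the sum of the merged weights.
merge 1/34 + 1/17 → 3/34
merge 3/34 + 15/34 → 9/17
merge 8/17 + 9/17 → 1
L = 3/34 + 9/17 + 1 = 55/34 ≈ 1.618 bits/symbol.

1.618 bits/symbol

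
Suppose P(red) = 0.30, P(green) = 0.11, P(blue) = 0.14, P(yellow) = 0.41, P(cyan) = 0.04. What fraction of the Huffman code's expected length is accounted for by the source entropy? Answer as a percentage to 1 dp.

Entropy H = −Σ p log₂ p ≈ 1.9816 bits.
Huffman merges: 1/25+11/100→3/20; 7/50+3/20→29/100; 29/100+3/10→59/100; 41/100+59/100→1. L = 203/100 ≈ 2.0300.
Efficiency = H/L = 1.9816/2.0300 = 97.6%.

97.6%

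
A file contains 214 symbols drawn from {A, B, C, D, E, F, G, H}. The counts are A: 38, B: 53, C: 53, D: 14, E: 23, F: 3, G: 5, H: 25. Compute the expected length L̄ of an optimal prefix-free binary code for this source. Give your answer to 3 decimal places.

2.645 bits/symbol

Probabilities are the counts divided by 214.
Repeatedly combine the two least-probable nodes; the expected code length is the sum of the merged weights.
merge 3/214 + 5/214 → 4/107
merge 4/107 + 7/107 → 11/107
merge 11/107 + 23/214 → 45/214
merge 25/214 + 19/107 → 63/214
merge 45/214 + 53/214 → 49/107
merge 53/214 + 63/214 → 58/107
merge 49/107 + 58/107 → 1
L = 4/107 + 11/107 + 45/214 + 63/214 + 49/107 + 58/107 + 1 = 283/107 ≈ 2.645 bits/symbol.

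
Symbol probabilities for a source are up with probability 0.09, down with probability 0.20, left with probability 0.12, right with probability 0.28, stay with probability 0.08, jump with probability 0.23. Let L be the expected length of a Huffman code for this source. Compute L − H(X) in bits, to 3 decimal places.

0.022 bits

Entropy H = −Σ p log₂ p ≈ 2.4375 bits.
Huffman merges: 2/25+9/100→17/100; 3/25+17/100→29/100; 1/5+23/100→43/100; 7/25+29/100→57/100; 43/100+57/100→1. L = 123/50 ≈ 2.4600.
L − H = 2.4600 − 2.4375 = 0.022 bits.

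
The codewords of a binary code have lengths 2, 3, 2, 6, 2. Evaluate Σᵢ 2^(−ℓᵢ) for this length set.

0.890625

With common denominator 2^6 = 64: Σ 2^(−ℓᵢ) = 16/64 + 8/64 + 16/64 + 1/64 + 16/64 = 57/64 = 0.890625.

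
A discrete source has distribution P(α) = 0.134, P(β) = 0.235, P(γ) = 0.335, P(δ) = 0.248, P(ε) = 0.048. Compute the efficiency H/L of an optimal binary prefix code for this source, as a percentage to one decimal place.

97.0%

Entropy H = −Σ p log₂ p ≈ 2.1172 bits.
Huffman merges: 6/125+67/500→91/500; 91/500+47/200→417/1000; 31/125+67/200→583/1000; 417/1000+583/1000→1. L = 1091/500 ≈ 2.1820.
Efficiency = H/L = 2.1172/2.1820 = 97.0%.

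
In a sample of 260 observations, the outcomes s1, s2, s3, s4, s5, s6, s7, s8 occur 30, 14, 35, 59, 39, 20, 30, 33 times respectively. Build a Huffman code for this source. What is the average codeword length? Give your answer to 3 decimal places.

Probabilities are the counts divided by 260.
Repeatedly combine the two least-probable nodes; the expected code length is the sum of the merged weights.
merge 7/130 + 1/13 → 17/130
merge 3/26 + 3/26 → 3/13
merge 33/260 + 17/130 → 67/260
merge 7/52 + 3/20 → 37/130
merge 59/260 + 3/13 → 119/260
merge 67/260 + 37/130 → 141/260
merge 119/260 + 141/260 → 1
L = 17/130 + 3/13 + 67/260 + 37/130 + 119/260 + 141/260 + 1 = 151/52 ≈ 2.904 bits/symbol.

2.904 bits/symbol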